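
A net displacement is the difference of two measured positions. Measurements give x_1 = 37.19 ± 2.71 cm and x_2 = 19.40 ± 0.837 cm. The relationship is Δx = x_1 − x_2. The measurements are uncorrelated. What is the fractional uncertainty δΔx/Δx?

0.159

For a sum/difference, combine absolute errors in quadrature:
  (δx_1)² = 7.34;  (δx_2)² = 0.701
δΔx = √(8.04) = 2.84 cm
Δx = 17.79 cm, so δΔx/Δx = 2.84/17.79 = 0.159.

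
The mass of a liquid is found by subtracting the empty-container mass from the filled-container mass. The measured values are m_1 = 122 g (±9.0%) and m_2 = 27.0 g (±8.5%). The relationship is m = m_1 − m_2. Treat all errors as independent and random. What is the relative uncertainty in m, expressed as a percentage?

11.8%

Absolute uncertainties add in quadrature for a linear combination:
  (δm_1)² = 121;  (δm_2)² = 5.27
δm = √(126) = 11.2 g
m = 95.0 g, so δm/m = 11.2/95.0 = 0.118.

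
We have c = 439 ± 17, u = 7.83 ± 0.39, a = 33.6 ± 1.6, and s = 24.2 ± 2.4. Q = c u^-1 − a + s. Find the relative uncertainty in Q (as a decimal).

Let p = c·u^-1 = 56.1. δp/p = √((1·δc/c)² + (-1·δu/u)²) = √(0.00150 + 0.00248) = 0.0631, so δp = 3.54.
Q = p − a + s: δQ = √(δp² + δa² + δs²) = √(12.5 + 2.56 + 5.76) = 4.56
Q = 46.7, so δQ/Q = 4.56/46.7 = 0.0978.

0.0978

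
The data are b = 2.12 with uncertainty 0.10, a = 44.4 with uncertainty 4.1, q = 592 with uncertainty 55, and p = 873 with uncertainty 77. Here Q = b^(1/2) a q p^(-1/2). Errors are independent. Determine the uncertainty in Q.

182

For a monomial Q ∝ b^(1/2), a, q, p^(-1/2), fractional errors add in quadrature:
  (½·δb/b)² = (0.5×0.0472)² = 0.000556;  (1·δa/a)² = (1×0.0923)² = 0.00853;  (1·δq/q)² = (1×0.0929)² = 0.00863;  (−½·δp/p)² = (-0.5×0.0882)² = 0.00194
δQ/Q = √(0.0197) = 0.140
Q = 1300, so δQ = 0.140 × 1300 = 182.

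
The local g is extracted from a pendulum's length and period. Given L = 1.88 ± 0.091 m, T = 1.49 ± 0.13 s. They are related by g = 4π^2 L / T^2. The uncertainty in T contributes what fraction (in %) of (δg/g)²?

(δg/g)² = (1·δL/L)² + (-2·δT/T)²
  L term: (1×0.0484)² = 0.00234
  T term: (-2×0.0872)² = 0.0304
Total = 0.0328. Share from T = 0.0304/0.0328 = 0.929.

92.9%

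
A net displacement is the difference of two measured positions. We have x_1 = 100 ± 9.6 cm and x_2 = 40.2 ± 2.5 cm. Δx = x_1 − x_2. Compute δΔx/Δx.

Absolute uncertainties add in quadrature for a linear combination:
  (δx_1)² = 92.2;  (δx_2)² = 6.25
δΔx = √(98.4) = 9.92 cm
Δx = 59.8 cm, so δΔx/Δx = 9.92/59.8 = 0.166.

0.166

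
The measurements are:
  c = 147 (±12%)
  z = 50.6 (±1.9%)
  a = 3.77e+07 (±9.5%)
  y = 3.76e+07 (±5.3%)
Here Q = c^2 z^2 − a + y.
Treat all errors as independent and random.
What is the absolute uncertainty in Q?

1.41e+07

Let p = c^2·z^2 = 5.53e+07. δp/p = √((2·δc/c)² + (2·δz/z)²) = √(0.0576 + 0.00144) = 0.243, so δp = 1.34e+07.
Q = p − a + y: δQ = √(δp² + δa² + δy²) = √(1.81e+14 + 1.28e+13 + 3.97e+12) = 1.41e+07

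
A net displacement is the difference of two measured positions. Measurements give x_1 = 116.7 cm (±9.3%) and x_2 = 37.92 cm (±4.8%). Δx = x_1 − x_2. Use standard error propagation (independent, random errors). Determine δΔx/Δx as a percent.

For a sum/difference, combine absolute errors in quadrature:
  (δx_1)² = 118;  (δx_2)² = 3.31
δΔx = √(121) = 11.0 cm
Δx = 78.78 cm, so δΔx/Δx = 11.0/78.78 = 0.140.

14.0%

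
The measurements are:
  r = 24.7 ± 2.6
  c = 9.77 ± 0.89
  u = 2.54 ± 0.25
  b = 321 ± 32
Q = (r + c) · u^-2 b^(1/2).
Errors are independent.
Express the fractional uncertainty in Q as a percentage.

21.8%

Let w = r + c = 34.5. δw = √(δr² + δc²) = √(6.76 + 0.792) = 2.75, so δw/w = 0.0797.
Q is then a monomial in w, u, b:
δQ/Q = √((δw/w)² + (-2·δu/u)² + (½·δb/b)²) = √(0.00636 + 0.0388 + 0.00248) = 0.218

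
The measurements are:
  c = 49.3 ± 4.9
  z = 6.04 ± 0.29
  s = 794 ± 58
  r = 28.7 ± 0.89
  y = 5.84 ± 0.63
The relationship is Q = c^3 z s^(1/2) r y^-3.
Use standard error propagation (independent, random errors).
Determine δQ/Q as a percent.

44.5%

Q is a product of powers, so relative uncertainties combine in quadrature:
  (3·δc/c)² = (3×0.0994)² = 0.0889;  (1·δz/z)² = (1×0.0480)² = 0.00231;  (½·δs/s)² = (0.5×0.0730)² = 0.00133;  (1·δr/r)² = (1×0.0310)² = 0.000962;  (-3·δy/y)² = (-3×0.108)² = 0.105
δQ/Q = √(0.198) = 0.445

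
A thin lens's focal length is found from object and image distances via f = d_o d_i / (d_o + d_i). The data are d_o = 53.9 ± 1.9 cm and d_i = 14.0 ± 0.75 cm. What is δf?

0.479 cm

∂f/∂d_o = (d_i/(d_o+d_i))² = 0.0425;  ∂f/∂d_i = (d_o/(d_o+d_i))² = 0.630
δf = √((∂f/∂d_o · δd_o)² + (∂f/∂d_i · δd_i)²) = √(0.00652 + 0.223) = 0.479 cm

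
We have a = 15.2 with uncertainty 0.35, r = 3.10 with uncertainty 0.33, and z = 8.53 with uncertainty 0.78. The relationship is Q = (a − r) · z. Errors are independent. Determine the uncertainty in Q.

10.3

Let u = a − r = 12.1. δu = √(δa² + δr²) = √(0.122 + 0.109) = 0.481, so δu/u = 0.0398.
Q is then a monomial in u, z:
δQ/Q = √((δu/u)² + (1·δz/z)²) = √(0.00158 + 0.00836) = 0.0997
Q = 103, so δQ = 0.0997 × 103 = 10.3.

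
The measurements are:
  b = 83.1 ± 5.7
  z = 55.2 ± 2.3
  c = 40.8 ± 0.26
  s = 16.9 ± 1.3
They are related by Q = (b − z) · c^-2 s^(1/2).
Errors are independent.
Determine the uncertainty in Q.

0.0154

Let u = b − z = 27.9. δu = √(δb² + δz²) = √(32.5 + 5.29) = 6.15, so δu/u = 0.220.
Q is then a monomial in u, c, s:
δQ/Q = √((δu/u)² + (-2·δc/c)² + (½·δs/s)²) = √(0.0485 + 0.000162 + 0.00148) = 0.224
Q = 0.0689, so δQ = 0.224 × 0.0689 = 0.0154.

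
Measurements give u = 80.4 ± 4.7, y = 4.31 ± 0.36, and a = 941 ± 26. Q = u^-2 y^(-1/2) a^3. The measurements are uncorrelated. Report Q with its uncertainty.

Each factor contributes (exponent × relative error)² to (δQ/Q)²:
  (-2·δu/u)² = (-2×0.0585)² = 0.0137;  (−½·δy/y)² = (-0.5×0.0835)² = 0.00174;  (3·δa/a)² = (3×0.0276)² = 0.00687
δQ/Q = √(0.0223) = 0.149
Q = 62100, so δQ = 0.149 × 62100 = 9270.

62100 ± 9270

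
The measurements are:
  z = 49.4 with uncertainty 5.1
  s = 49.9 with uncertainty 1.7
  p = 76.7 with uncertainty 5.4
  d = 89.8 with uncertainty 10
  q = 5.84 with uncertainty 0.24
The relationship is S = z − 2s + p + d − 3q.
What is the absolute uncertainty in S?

12.9

S is a linear combination, so absolute uncertainties add in quadrature:
  (δz)² = 26.0;  (2·δs)² = 11.6;  (δp)² = 29.2;  (δd)² = 100;  (3·δq)² = 0.518
δS = √(167) = 12.9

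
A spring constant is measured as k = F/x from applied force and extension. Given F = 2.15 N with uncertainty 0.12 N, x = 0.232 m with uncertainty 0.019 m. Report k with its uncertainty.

9.27 ± 0.918 N/m

Relative error in a monomial: (δk/k)² = Σ (nᵢ · δxᵢ/xᵢ)².
  (1·δF/F)² = (1×0.0558)² = 0.00312;  (-1·δx/x)² = (-1×0.0819)² = 0.00671
δk/k = √(0.00982) = 0.0991
k = 9.27 N/m, so δk = 0.0991 × 9.27 = 0.918 N/m.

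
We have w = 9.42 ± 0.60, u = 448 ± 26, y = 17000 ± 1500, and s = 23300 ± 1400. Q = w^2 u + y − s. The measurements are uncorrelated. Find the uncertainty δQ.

Let p = w^2·u = 39800. δp/p = √((2·δw/w)² + (1·δu/u)²) = √(0.0162 + 0.00337) = 0.140, so δp = 5560.
Q = p + y − s: δQ = √(δp² + δy² + δs²) = √(3.1e+07 + 2.25e+06 + 1.96e+06) = 5930

5930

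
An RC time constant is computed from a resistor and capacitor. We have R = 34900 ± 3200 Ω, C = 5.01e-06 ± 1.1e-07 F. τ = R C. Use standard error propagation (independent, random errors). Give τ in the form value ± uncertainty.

Since τ is a product/quotient, work with relative uncertainties:
  (1·δR/R)² = (1×0.0917)² = 0.00841;  (1·δC/C)² = (1×0.0220)² = 0.000482
δτ/τ = √(0.00889) = 0.0943
τ = 0.175 s, so δτ = 0.0943 × 0.175 = 0.0165 s.

0.175 ± 0.0165 s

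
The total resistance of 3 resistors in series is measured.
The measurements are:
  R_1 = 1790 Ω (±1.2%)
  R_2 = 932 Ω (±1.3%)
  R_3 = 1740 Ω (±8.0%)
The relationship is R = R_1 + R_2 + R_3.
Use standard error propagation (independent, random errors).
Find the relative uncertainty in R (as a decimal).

For a sum/difference, combine absolute errors in quadrature:
  (δR_1)² = 461;  (δR_2)² = 147;  (δR_3)² = 19400
δR = √(20000) = 141 Ω
R = 4460 Ω, so δR/R = 141/4460 = 0.0317.

0.0317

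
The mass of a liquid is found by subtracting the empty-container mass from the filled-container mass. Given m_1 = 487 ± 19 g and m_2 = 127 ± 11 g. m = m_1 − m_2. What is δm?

22.0 g

Absolute uncertainties add in quadrature for a linear combination:
  (δm_1)² = 361;  (δm_2)² = 121
δm = √(482) = 22.0 g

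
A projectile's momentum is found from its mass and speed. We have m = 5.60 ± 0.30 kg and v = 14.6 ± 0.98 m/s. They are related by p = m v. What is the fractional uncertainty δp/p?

For a monomial p ∝ m, v, fractional errors add in quadrature:
  (1·δm/m)² = (1×0.0536)² = 0.00287;  (1·δv/v)² = (1×0.0671)² = 0.00451
δp/p = √(0.00738) = 0.0859

0.0859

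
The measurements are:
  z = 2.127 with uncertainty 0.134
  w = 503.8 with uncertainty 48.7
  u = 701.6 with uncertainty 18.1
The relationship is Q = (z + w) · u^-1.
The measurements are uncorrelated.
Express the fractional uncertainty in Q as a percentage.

9.97%

Let h = z + w = 505.9. δh = √(δz² + δw²) = √(0.0180 + 2370) = 48.7, so δh/h = 0.0963.
Q is then a monomial in h, u:
δQ/Q = √((δh/h)² + (-1·δu/u)²) = √(0.00927 + 0.000666) = 0.0997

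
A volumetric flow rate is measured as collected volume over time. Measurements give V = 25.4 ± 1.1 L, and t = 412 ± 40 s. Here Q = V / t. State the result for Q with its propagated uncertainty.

Each factor contributes (exponent × relative error)² to (δQ/Q)²:
  (1·δV/V)² = (1×0.0433)² = 0.00188;  (-1·δt/t)² = (-1×0.0971)² = 0.00943
δQ/Q = √(0.0113) = 0.106
Q = 0.0617 L/s, so δQ = 0.106 × 0.0617 = 0.00655 L/s.

0.0617 ± 0.00655 L/s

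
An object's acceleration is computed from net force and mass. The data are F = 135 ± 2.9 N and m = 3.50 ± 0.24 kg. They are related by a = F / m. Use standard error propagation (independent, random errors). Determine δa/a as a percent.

Each factor contributes (exponent × relative error)² to (δa/a)²:
  (1·δF/F)² = (1×0.0215)² = 0.000461;  (-1·δm/m)² = (-1×0.0686)² = 0.00470
δa/a = √(0.00516) = 0.0719

7.19%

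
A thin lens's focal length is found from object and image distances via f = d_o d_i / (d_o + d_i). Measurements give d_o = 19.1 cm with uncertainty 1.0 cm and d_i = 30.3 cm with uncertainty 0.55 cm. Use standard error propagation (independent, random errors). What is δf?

0.385 cm

∂f/∂d_o = (d_i/(d_o+d_i))² = 0.376;  ∂f/∂d_i = (d_o/(d_o+d_i))² = 0.149
δf = √((∂f/∂d_o · δd_o)² + (∂f/∂d_i · δd_i)²) = √(0.142 + 0.00676) = 0.385 cm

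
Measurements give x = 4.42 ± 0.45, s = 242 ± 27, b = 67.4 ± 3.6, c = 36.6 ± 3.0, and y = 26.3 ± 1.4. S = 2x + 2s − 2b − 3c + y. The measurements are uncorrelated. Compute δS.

55.2

For a sum/difference, combine absolute errors in quadrature:
  (2·δx)² = 0.810;  (2·δs)² = 2920;  (2·δb)² = 51.8;  (3·δc)² = 81.0;  (δy)² = 1.96
δS = √(3050) = 55.2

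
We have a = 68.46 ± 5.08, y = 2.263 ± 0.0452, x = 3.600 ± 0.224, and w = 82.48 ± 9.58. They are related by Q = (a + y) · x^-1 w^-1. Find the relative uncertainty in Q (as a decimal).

Let u = a + y = 70.72. δu = √(δa² + δy²) = √(25.8 + 0.00204) = 5.08, so δu/u = 0.0718.
Q is then a monomial in u, x, w:
δQ/Q = √((δu/u)² + (-1·δx/x)² + (-1·δw/w)²) = √(0.00516 + 0.00387 + 0.0135) = 0.150

0.150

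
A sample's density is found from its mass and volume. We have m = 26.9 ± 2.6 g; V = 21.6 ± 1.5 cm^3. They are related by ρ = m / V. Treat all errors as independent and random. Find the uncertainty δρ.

0.148 g/cm^3

Relative error in a monomial: (δρ/ρ)² = Σ (nᵢ · δxᵢ/xᵢ)².
  (1·δm/m)² = (1×0.0967)² = 0.00934;  (-1·δV/V)² = (-1×0.0694)² = 0.00482
δρ/ρ = √(0.0142) = 0.119
ρ = 1.25 g/cm^3, so δρ = 0.119 × 1.25 = 0.148 g/cm^3.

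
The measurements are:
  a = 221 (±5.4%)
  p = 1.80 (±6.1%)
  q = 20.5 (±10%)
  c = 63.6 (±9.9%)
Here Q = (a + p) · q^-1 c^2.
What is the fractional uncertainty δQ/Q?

Let u = a + p = 223. δu = √(δa² + δp²) = √(142 + 0.0121) = 11.9, so δu/u = 0.0536.
Q is then a monomial in u, q, c:
δQ/Q = √((δu/u)² + (-1·δq/q)² + (2·δc/c)²) = √(0.00287 + 0.0100 + 0.0392) = 0.228

0.228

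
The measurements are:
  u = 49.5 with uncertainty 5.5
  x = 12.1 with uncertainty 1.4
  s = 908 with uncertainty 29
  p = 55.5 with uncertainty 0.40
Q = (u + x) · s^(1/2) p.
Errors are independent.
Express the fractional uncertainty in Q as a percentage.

Let w = u + x = 61.6. δw = √(δu² + δx²) = √(30.2 + 1.96) = 5.68, so δw/w = 0.0921.
Q is then a monomial in w, s, p:
δQ/Q = √((δw/w)² + (½·δs/s)² + (1·δp/p)²) = √(0.00849 + 0.000255 + 5.19e-05) = 0.0938

9.38%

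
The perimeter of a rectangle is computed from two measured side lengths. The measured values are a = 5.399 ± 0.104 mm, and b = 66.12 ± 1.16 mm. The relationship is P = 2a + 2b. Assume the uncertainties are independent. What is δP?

2.33 mm

P is a linear combination, so absolute uncertainties add in quadrature:
  (2·δa)² = 0.0433;  (2·δb)² = 5.38
δP = √(5.43) = 2.33 mm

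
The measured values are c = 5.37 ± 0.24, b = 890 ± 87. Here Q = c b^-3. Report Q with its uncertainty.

Q is a product of powers, so relative uncertainties combine in quadrature:
  (1·δc/c)² = (1×0.0447)² = 0.00200;  (-3·δb/b)² = (-3×0.0978)² = 0.0860
δQ/Q = √(0.0880) = 0.297
Q = 7.62e-09, so δQ = 0.297 × 7.62e-09 = 2.26e-09.

(7.62 ± 2.26) × 10^-9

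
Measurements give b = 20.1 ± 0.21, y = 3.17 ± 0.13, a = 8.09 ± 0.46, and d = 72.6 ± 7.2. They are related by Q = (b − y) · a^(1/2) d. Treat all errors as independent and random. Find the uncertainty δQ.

364

Let u = b − y = 16.9. δu = √(δb² + δy²) = √(0.0441 + 0.0169) = 0.247, so δu/u = 0.0146.
Q is then a monomial in u, a, d:
δQ/Q = √((δu/u)² + (½·δa/a)² + (1·δd/d)²) = √(0.000213 + 0.000808 + 0.00984) = 0.104
Q = 3500, so δQ = 0.104 × 3500 = 364.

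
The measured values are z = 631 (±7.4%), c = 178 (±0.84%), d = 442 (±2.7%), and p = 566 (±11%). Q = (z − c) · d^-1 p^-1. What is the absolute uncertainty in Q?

0.000277

Let u = z − c = 453. δu = √(δz² + δc²) = √(2180 + 2.24) = 46.7, so δu/u = 0.103.
Q is then a monomial in u, d, p:
δQ/Q = √((δu/u)² + (-1·δd/d)² + (-1·δp/p)²) = √(0.0106 + 0.000729 + 0.0121) = 0.153
Q = 0.00181, so δQ = 0.153 × 0.00181 = 0.000277.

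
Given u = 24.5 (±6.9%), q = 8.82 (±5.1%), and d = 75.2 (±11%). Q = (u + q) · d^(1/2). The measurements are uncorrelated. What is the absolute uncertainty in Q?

22.0

Let w = u + q = 33.3. δw = √(δu² + δq²) = √(2.86 + 0.202) = 1.75, so δw/w = 0.0525.
Q is then a monomial in w, d:
δQ/Q = √((δw/w)² + (½·δd/d)²) = √(0.00276 + 0.00302) = 0.0760
Q = 289, so δQ = 0.0760 × 289 = 22.0.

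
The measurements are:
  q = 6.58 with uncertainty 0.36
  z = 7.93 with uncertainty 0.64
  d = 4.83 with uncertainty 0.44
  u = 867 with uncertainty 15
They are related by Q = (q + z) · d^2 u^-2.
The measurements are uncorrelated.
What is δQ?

8.66e-05

Let w = q + z = 14.5. δw = √(δq² + δz²) = √(0.130 + 0.410) = 0.734, so δw/w = 0.0506.
Q is then a monomial in w, d, u:
δQ/Q = √((δw/w)² + (2·δd/d)² + (-2·δu/u)²) = √(0.00256 + 0.0332 + 0.00120) = 0.192
Q = 0.000450, so δQ = 0.192 × 0.000450 = 8.66e-05.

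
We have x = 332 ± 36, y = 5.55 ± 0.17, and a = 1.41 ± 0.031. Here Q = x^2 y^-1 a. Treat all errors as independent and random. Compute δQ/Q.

Q is a product of powers, so relative uncertainties combine in quadrature:
  (2·δx/x)² = (2×0.108)² = 0.0470;  (-1·δy/y)² = (-1×0.0306)² = 0.000938;  (1·δa/a)² = (1×0.0220)² = 0.000483
δQ/Q = √(0.0485) = 0.220

0.220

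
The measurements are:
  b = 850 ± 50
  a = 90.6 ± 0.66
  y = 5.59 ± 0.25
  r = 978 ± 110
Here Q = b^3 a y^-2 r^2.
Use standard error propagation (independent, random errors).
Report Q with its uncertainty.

Relative error in a monomial: (δQ/Q)² = Σ (nᵢ · δxᵢ/xᵢ)².
  (3·δb/b)² = (3×0.0588)² = 0.0311;  (1·δa/a)² = (1×0.00728)² = 5.31e-05;  (-2·δy/y)² = (-2×0.0447)² = 0.00800;  (2·δr/r)² = (2×0.112)² = 0.0506
δQ/Q = √(0.0898) = 0.300
Q = 1.7e+15, so δQ = 0.300 × 1.7e+15 = 5.1e+14.

(1.70 ± 0.510) × 10^15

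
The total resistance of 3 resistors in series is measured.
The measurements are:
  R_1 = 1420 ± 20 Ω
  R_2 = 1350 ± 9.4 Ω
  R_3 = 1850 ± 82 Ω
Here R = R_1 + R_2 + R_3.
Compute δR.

84.9 Ω

Each term contributes (cᵢ δxᵢ)² to (δR)²:
  (δR_1)² = 400;  (δR_2)² = 88.4;  (δR_3)² = 6720
δR = √(7210) = 84.9 Ω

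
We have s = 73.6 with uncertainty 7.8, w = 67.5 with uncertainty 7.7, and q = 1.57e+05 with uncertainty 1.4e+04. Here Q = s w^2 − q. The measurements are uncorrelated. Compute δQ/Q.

Let p = s·w^2 = 3.35e+05. δp/p = √((1·δs/s)² + (2·δw/w)²) = √(0.0112 + 0.0521) = 0.252, so δp = 84400.
Q = p − q: δQ = √(δp² + δq²) = √(7.12e+09 + 1.96e+08) = 85500
Q = 1.78e+05, so δQ/Q = 85500/1.78e+05 = 0.479.

0.479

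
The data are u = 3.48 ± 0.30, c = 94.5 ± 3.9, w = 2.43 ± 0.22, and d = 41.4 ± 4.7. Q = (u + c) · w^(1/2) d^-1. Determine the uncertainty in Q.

0.474

Let h = u + c = 98.0. δh = √(δu² + δc²) = √(0.0900 + 15.2) = 3.91, so δh/h = 0.0399.
Q is then a monomial in h, w, d:
δQ/Q = √((δh/h)² + (½·δw/w)² + (-1·δd/d)²) = √(0.00159 + 0.00205 + 0.0129) = 0.129
Q = 3.69, so δQ = 0.129 × 3.69 = 0.474.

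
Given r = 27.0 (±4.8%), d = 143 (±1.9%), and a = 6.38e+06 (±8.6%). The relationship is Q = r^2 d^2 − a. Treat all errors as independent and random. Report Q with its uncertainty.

(8.53 ± 1.63) × 10^6

Let p = r^2·d^2 = 1.49e+07. δp/p = √((2·δr/r)² + (2·δd/d)²) = √(0.00922 + 0.00144) = 0.103, so δp = 1.54e+06.
Q = p − a: δQ = √(δp² + δa²) = √(2.37e+12 + 3.01e+11) = 1.63e+06
Q = 8.53e+06.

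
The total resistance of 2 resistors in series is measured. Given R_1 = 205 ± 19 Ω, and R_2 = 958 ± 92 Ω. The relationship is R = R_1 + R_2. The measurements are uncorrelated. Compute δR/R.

For a sum/difference, combine absolute errors in quadrature:
  (δR_1)² = 361;  (δR_2)² = 8460
δR = √(8820) = 93.9 Ω
R = 1160 Ω, so δR/R = 93.9/1160 = 0.0808.

0.0808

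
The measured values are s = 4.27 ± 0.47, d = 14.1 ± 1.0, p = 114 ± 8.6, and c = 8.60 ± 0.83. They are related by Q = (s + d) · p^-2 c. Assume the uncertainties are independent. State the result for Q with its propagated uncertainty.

0.0122 ± 0.00230

Let u = s + d = 18.4. δu = √(δs² + δd²) = √(0.221 + 1.00) = 1.10, so δu/u = 0.0601.
Q is then a monomial in u, p, c:
δQ/Q = √((δu/u)² + (-2·δp/p)² + (1·δc/c)²) = √(0.00362 + 0.0228 + 0.00931) = 0.189
Q = 0.0122, so δQ = 0.189 × 0.0122 = 0.00230.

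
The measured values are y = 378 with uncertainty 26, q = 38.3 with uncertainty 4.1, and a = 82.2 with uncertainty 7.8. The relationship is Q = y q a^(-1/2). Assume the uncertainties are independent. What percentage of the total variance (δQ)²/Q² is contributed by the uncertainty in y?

25.7%

(δQ/Q)² = (1·δy/y)² + (1·δq/q)² + (−½·δa/a)²
  y term: (1×0.0688)² = 0.00473
  q term: (1×0.107)² = 0.0115
  a term: (-0.5×0.0949)² = 0.00225
Total = 0.0184. Share from y = 0.00473/0.0184 = 0.257.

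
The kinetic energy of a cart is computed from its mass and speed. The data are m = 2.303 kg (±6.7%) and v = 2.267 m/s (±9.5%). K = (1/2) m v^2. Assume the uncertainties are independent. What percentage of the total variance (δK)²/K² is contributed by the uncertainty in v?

88.9%

(δK/K)² = (1·δm/m)² + (2·δv/v)²
  m term: (1×0.0670)² = 0.00449
  v term: (2×0.0950)² = 0.0361
Total = 0.0406. Share from v = 0.0361/0.0406 = 0.889.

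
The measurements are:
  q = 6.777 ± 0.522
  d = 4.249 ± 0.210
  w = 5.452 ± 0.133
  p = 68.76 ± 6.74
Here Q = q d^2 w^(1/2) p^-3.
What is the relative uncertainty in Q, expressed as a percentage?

32.0%

Q is a product of powers, so relative uncertainties combine in quadrature:
  (1·δq/q)² = (1×0.0770)² = 0.00593;  (2·δd/d)² = (2×0.0494)² = 0.00977;  (½·δw/w)² = (0.5×0.0244)² = 0.000149;  (-3·δp/p)² = (-3×0.0980)² = 0.0865
δQ/Q = √(0.102) = 0.320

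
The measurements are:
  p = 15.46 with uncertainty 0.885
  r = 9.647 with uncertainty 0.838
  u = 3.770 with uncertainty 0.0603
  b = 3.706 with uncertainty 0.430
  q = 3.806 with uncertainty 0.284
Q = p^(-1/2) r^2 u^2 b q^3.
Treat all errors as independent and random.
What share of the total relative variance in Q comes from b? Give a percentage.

14.1%

(δQ/Q)² = (−½·δp/p)² + (2·δr/r)² + (2·δu/u)² + (1·δb/b)² + (3·δq/q)²
  p term: (-0.5×0.0572)² = 0.000819
  r term: (2×0.0869)² = 0.0302
  u term: (2×0.0160)² = 0.00102
  b term: (1×0.116)² = 0.0135
  q term: (3×0.0746)² = 0.0501
Total = 0.0956. Share from b = 0.0135/0.0956 = 0.141.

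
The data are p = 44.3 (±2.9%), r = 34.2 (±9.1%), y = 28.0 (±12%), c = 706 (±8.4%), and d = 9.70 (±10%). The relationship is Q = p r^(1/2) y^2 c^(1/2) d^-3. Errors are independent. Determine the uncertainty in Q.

Each factor contributes (exponent × relative error)² to (δQ/Q)²:
  (1·δp/p)² = (1×0.0290)² = 0.000841;  (½·δr/r)² = (0.5×0.0910)² = 0.00207;  (2·δy/y)² = (2×0.120)² = 0.0576;  (½·δc/c)² = (0.5×0.0840)² = 0.00176;  (-3·δd/d)² = (-3×0.100)² = 0.0900
δQ/Q = √(0.152) = 0.390
Q = 5910, so δQ = 0.390 × 5910 = 2310.

2310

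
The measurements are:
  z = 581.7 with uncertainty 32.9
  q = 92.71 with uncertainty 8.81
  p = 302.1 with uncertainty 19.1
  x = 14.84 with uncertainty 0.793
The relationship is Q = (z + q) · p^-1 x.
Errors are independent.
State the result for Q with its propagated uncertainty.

Let u = z + q = 674.4. δu = √(δz² + δq²) = √(1080 + 77.6) = 34.1, so δu/u = 0.0505.
Q is then a monomial in u, p, x:
δQ/Q = √((δu/u)² + (-1·δp/p)² + (1·δx/x)²) = √(0.00255 + 0.00400 + 0.00286) = 0.0970
Q = 33.13, so δQ = 0.0970 × 33.13 = 3.21.

33.13 ± 3.21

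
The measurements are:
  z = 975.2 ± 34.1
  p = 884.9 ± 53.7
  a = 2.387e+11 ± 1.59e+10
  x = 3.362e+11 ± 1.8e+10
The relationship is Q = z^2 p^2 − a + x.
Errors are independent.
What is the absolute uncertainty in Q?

Let w = z^2·p^2 = 7.447e+11. δw/w = √((2·δz/z)² + (2·δp/p)²) = √(0.00489 + 0.0147) = 0.140, so δw = 1.04e+11.
Q = w − a + x: δQ = √(δw² + δa² + δx²) = √(1.09e+22 + 2.53e+20 + 3.24e+20) = 1.07e+11

1.07e+11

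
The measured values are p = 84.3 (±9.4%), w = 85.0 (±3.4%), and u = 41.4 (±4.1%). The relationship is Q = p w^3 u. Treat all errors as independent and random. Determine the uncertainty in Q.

3.1e+08

Relative error in a monomial: (δQ/Q)² = Σ (nᵢ · δxᵢ/xᵢ)².
  (1·δp/p)² = (1×0.0940)² = 0.00884;  (3·δw/w)² = (3×0.0340)² = 0.0104;  (1·δu/u)² = (1×0.0410)² = 0.00168
δQ/Q = √(0.0209) = 0.145
Q = 2.14e+09, so δQ = 0.145 × 2.14e+09 = 3.1e+08.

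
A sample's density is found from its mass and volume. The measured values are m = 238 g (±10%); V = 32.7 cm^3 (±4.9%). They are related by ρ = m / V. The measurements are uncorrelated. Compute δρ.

Each factor contributes (exponent × relative error)² to (δρ/ρ)²:
  (1·δm/m)² = (1×0.100)² = 0.0100;  (-1·δV/V)² = (-1×0.0490)² = 0.00240
δρ/ρ = √(0.0124) = 0.111
ρ = 7.28 g/cm^3, so δρ = 0.111 × 7.28 = 0.811 g/cm^3.

0.811 g/cm^3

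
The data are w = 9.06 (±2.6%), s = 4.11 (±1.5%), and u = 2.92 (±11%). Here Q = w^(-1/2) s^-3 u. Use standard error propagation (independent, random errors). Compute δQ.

Each factor contributes (exponent × relative error)² to (δQ/Q)²:
  (−½·δw/w)² = (-0.5×0.0260)² = 0.000169;  (-3·δs/s)² = (-3×0.0150)² = 0.00202;  (1·δu/u)² = (1×0.110)² = 0.0121
δQ/Q = √(0.0143) = 0.120
Q = 0.0140, so δQ = 0.120 × 0.0140 = 0.00167.

0.00167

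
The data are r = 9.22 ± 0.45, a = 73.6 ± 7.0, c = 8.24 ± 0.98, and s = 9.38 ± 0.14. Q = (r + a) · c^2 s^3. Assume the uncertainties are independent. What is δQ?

1.19e+06

Let u = r + a = 82.8. δu = √(δr² + δa²) = √(0.203 + 49.0) = 7.01, so δu/u = 0.0847.
Q is then a monomial in u, c, s:
δQ/Q = √((δu/u)² + (2·δc/c)² + (3·δs/s)²) = √(0.00717 + 0.0566 + 0.00200) = 0.256
Q = 4.64e+06, so δQ = 0.256 × 4.64e+06 = 1.19e+06.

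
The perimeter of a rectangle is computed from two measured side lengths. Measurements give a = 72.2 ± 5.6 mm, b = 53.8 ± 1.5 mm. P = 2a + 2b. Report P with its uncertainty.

252 ± 11.6 mm

Sums and differences: (δP)² = Σ (cᵢ δxᵢ)².
  (2·δa)² = 125;  (2·δb)² = 9.00
δP = √(134) = 11.6 mm
P = 252 mm.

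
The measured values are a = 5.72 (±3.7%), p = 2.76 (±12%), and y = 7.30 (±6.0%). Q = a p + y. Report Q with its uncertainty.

Let w = a·p = 15.8. δw/w = √((1·δa/a)² + (1·δp/p)²) = √(0.00137 + 0.0144) = 0.126, so δw = 1.98.
Q = w + y: δQ = √(δw² + δy²) = √(3.93 + 0.192) = 2.03
Q = 23.1.

23.1 ± 2.03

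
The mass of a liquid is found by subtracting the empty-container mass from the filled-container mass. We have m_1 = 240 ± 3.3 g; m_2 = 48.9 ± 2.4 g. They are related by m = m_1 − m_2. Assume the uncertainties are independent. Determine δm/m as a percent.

2.14%

Each term contributes (cᵢ δxᵢ)² to (δm)²:
  (δm_1)² = 10.9;  (δm_2)² = 5.76
δm = √(16.6) = 4.08 g
m = 191 g, so δm/m = 4.08/191 = 0.0214.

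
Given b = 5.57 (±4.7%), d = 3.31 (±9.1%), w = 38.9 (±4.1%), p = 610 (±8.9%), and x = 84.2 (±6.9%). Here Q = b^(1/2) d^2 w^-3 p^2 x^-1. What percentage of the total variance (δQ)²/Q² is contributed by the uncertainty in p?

(δQ/Q)² = (½·δb/b)² + (2·δd/d)² + (-3·δw/w)² + (2·δp/p)² + (-1·δx/x)²
  b term: (0.5×0.0470)² = 0.000552
  d term: (2×0.0910)² = 0.0331
  w term: (-3×0.0410)² = 0.0151
  p term: (2×0.0890)² = 0.0317
  x term: (-1×0.0690)² = 0.00476
Total = 0.0853. Share from p = 0.0317/0.0853 = 0.372.

37.2%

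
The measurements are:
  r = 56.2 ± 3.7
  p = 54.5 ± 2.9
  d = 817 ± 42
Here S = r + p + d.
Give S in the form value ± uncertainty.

For a sum/difference, combine absolute errors in quadrature:
  (δr)² = 13.7;  (δp)² = 8.41;  (δd)² = 1760
δS = √(1790) = 42.3
S = 928.

928 ± 42.3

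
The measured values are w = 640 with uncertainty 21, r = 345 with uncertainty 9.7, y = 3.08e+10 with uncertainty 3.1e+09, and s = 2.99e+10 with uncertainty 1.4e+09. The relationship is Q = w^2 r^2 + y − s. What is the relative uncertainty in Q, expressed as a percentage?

10.9%

Let p = w^2·r^2 = 4.88e+10. δp/p = √((2·δw/w)² + (2·δr/r)²) = √(0.00431 + 0.00316) = 0.0864, so δp = 4.21e+09.
Q = p + y − s: δQ = √(δp² + δy² + δs²) = √(1.78e+19 + 9.61e+18 + 1.96e+18) = 5.41e+09
Q = 4.97e+10, so δQ/Q = 5.41e+09/4.97e+10 = 0.109.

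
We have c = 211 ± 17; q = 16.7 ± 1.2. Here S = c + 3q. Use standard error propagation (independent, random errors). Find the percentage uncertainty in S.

6.66%

Sums and differences: (δS)² = Σ (cᵢ δxᵢ)².
  (δc)² = 289;  (3·δq)² = 13.0
δS = √(302) = 17.4
S = 261, so δS/S = 17.4/261 = 0.0666.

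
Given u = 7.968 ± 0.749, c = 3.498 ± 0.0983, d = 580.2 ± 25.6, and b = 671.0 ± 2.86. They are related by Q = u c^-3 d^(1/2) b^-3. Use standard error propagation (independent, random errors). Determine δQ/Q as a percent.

Relative error in a monomial: (δQ/Q)² = Σ (nᵢ · δxᵢ/xᵢ)².
  (1·δu/u)² = (1×0.0940)² = 0.00884;  (-3·δc/c)² = (-3×0.0281)² = 0.00711;  (½·δd/d)² = (0.5×0.0441)² = 0.000487;  (-3·δb/b)² = (-3×0.00426)² = 0.000164
δQ/Q = √(0.0166) = 0.129

12.9%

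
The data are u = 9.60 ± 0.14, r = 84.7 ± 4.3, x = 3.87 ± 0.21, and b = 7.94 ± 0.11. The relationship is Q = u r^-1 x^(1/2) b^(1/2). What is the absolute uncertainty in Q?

0.0376

For a monomial Q ∝ u, r^-1, x^(1/2), b^(1/2), fractional errors add in quadrature:
  (1·δu/u)² = (1×0.0146)² = 0.000213;  (-1·δr/r)² = (-1×0.0508)² = 0.00258;  (½·δx/x)² = (0.5×0.0543)² = 0.000736;  (½·δb/b)² = (0.5×0.0139)² = 4.8e-05
δQ/Q = √(0.00357) = 0.0598
Q = 0.628, so δQ = 0.0598 × 0.628 = 0.0376.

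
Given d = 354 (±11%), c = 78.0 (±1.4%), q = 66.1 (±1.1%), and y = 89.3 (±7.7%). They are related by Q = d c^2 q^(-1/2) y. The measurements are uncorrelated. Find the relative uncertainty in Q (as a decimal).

0.137

Since Q is a product/quotient, work with relative uncertainties:
  (1·δd/d)² = (1×0.110)² = 0.0121;  (2·δc/c)² = (2×0.0140)² = 0.000784;  (−½·δq/q)² = (-0.5×0.0110)² = 3.03e-05;  (1·δy/y)² = (1×0.0770)² = 0.00593
δQ/Q = √(0.0188) = 0.137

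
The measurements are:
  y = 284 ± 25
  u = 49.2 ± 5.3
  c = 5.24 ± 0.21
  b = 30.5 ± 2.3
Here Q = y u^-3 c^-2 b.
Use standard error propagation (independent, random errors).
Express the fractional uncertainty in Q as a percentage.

35.3%

Products/powers → add relative errors in quadrature, weighted by exponent:
  (1·δy/y)² = (1×0.0880)² = 0.00775;  (-3·δu/u)² = (-3×0.108)² = 0.104;  (-2·δc/c)² = (-2×0.0401)² = 0.00642;  (1·δb/b)² = (1×0.0754)² = 0.00569
δQ/Q = √(0.124) = 0.353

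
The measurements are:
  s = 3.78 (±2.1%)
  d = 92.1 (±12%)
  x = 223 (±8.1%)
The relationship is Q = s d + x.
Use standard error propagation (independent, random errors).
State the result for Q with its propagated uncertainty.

Let p = s·d = 348. δp/p = √((1·δs/s)² + (1·δd/d)²) = √(0.000441 + 0.0144) = 0.122, so δp = 42.4.
Q = p + x: δQ = √(δp² + δx²) = √(1800 + 326) = 46.1
Q = 571.

571 ± 46.1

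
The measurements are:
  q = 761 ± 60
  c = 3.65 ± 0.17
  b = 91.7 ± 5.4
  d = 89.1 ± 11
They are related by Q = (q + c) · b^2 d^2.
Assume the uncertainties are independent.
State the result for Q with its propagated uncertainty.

(5.10 ± 1.45) × 10^10

Let u = q + c = 765. δu = √(δq² + δc²) = √(3600 + 0.0289) = 60.0, so δu/u = 0.0785.
Q is then a monomial in u, b, d:
δQ/Q = √((δu/u)² + (2·δb/b)² + (2·δd/d)²) = √(0.00616 + 0.0139 + 0.0610) = 0.285
Q = 5.1e+10, so δQ = 0.285 × 5.1e+10 = 1.45e+10.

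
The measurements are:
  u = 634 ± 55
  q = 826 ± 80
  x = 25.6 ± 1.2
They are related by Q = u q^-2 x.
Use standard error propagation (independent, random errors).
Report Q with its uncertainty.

0.0238 ± 0.00517

Each factor contributes (exponent × relative error)² to (δQ/Q)²:
  (1·δu/u)² = (1×0.0868)² = 0.00753;  (-2·δq/q)² = (-2×0.0969)² = 0.0375;  (1·δx/x)² = (1×0.0469)² = 0.00220
δQ/Q = √(0.0472) = 0.217
Q = 0.0238, so δQ = 0.217 × 0.0238 = 0.00517.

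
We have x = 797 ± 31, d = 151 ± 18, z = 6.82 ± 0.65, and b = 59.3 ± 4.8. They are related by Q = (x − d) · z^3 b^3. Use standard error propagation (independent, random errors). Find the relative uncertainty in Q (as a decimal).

Let u = x − d = 646. δu = √(δx² + δd²) = √(961 + 324) = 35.8, so δu/u = 0.0555.
Q is then a monomial in u, z, b:
δQ/Q = √((δu/u)² + (3·δz/z)² + (3·δb/b)²) = √(0.00308 + 0.0818 + 0.0590) = 0.379

0.379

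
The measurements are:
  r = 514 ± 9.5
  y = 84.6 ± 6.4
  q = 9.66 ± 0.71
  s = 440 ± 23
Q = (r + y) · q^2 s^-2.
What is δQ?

Let u = r + y = 599. δu = √(δr² + δy²) = √(90.2 + 41.0) = 11.5, so δu/u = 0.0191.
Q is then a monomial in u, q, s:
δQ/Q = √((δu/u)² + (2·δq/q)² + (-2·δs/s)²) = √(0.000366 + 0.0216 + 0.0109) = 0.181
Q = 0.289, so δQ = 0.181 × 0.289 = 0.0523.

0.0523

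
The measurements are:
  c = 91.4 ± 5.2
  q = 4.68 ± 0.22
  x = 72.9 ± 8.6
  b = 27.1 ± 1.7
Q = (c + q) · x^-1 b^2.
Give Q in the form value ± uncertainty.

968 ± 175

Let u = c + q = 96.1. δu = √(δc² + δq²) = √(27.0 + 0.0484) = 5.20, so δu/u = 0.0542.
Q is then a monomial in u, x, b:
δQ/Q = √((δu/u)² + (-1·δx/x)² + (2·δb/b)²) = √(0.00293 + 0.0139 + 0.0157) = 0.181
Q = 968, so δQ = 0.181 × 968 = 175.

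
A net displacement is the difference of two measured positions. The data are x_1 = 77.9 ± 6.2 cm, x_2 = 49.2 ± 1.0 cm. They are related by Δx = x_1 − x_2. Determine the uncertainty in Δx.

Each term contributes (cᵢ δxᵢ)² to (δΔx)²:
  (δx_1)² = 38.4;  (δx_2)² = 1.00
δΔx = √(39.4) = 6.28 cm

6.28 cm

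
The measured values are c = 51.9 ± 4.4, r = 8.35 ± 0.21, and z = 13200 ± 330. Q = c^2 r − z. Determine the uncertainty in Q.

3870

Let p = c^2·r = 22500. δp/p = √((2·δc/c)² + (1·δr/r)²) = √(0.0287 + 0.000633) = 0.171, so δp = 3860.
Q = p − z: δQ = √(δp² + δz²) = √(1.49e+07 + 1.09e+05) = 3870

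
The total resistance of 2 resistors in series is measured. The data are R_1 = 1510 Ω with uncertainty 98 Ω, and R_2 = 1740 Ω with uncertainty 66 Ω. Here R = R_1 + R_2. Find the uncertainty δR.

118 Ω

Absolute uncertainties add in quadrature for a linear combination:
  (δR_1)² = 9600;  (δR_2)² = 4360
δR = √(14000) = 118 Ω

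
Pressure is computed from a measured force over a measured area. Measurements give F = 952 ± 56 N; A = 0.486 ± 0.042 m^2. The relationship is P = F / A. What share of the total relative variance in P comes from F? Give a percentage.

(δP/P)² = (1·δF/F)² + (-1·δA/A)²
  F term: (1×0.0588)² = 0.00346
  A term: (-1×0.0864)² = 0.00747
Total = 0.0109. Share from F = 0.00346/0.0109 = 0.317.

31.7%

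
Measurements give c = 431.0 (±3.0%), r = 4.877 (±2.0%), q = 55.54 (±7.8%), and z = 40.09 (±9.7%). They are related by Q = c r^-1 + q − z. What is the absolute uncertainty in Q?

6.64

Let p = c·r^-1 = 88.37. δp/p = √((1·δc/c)² + (-1·δr/r)²) = √(0.000900 + 0.000400) = 0.0361, so δp = 3.19.
Q = p + q − z: δQ = √(δp² + δq² + δz²) = √(10.2 + 18.8 + 15.1) = 6.64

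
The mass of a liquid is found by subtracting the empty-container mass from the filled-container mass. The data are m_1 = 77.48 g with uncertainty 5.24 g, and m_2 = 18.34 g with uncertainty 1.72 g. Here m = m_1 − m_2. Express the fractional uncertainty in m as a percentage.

Sums and differences: (δm)² = Σ (cᵢ δxᵢ)².
  (δm_1)² = 27.5;  (δm_2)² = 2.96
δm = √(30.4) = 5.52 g
m = 59.14 g, so δm/m = 5.52/59.14 = 0.0933.

9.33%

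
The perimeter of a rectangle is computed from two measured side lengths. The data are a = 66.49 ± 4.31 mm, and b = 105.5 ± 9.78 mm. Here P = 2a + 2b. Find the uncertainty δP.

Sums and differences: (δP)² = Σ (cᵢ δxᵢ)².
  (2·δa)² = 74.3;  (2·δb)² = 383
δP = √(457) = 21.4 mm

21.4 mm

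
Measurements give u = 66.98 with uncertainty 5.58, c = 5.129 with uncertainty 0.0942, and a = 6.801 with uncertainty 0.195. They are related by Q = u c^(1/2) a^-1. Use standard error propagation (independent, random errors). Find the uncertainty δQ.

Relative error in a monomial: (δQ/Q)² = Σ (nᵢ · δxᵢ/xᵢ)².
  (1·δu/u)² = (1×0.0833)² = 0.00694;  (½·δc/c)² = (0.5×0.0184)² = 8.43e-05;  (-1·δa/a)² = (-1×0.0287)² = 0.000822
δQ/Q = √(0.00785) = 0.0886
Q = 22.30, so δQ = 0.0886 × 22.30 = 1.98.

1.98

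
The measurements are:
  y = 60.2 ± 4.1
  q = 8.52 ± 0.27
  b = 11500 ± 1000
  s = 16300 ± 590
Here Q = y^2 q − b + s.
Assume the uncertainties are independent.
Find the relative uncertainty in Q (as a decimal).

0.125

Let p = y^2·q = 30900. δp/p = √((2·δy/y)² + (1·δq/q)²) = √(0.0186 + 0.00100) = 0.140, so δp = 4320.
Q = p − b + s: δQ = √(δp² + δb² + δs²) = √(1.86e+07 + 1e+06 + 3.48e+05) = 4470
Q = 35700, so δQ/Q = 4470/35700 = 0.125.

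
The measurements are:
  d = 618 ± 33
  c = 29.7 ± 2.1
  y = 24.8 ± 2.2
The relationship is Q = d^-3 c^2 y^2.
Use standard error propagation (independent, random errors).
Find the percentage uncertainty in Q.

27.8%

Q is a product of powers, so relative uncertainties combine in quadrature:
  (-3·δd/d)² = (-3×0.0534)² = 0.0257;  (2·δc/c)² = (2×0.0707)² = 0.0200;  (2·δy/y)² = (2×0.0887)² = 0.0315
δQ/Q = √(0.0771) = 0.278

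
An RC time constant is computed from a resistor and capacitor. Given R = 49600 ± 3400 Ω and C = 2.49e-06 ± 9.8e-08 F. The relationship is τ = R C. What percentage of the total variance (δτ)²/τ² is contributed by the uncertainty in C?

24.8%

(δτ/τ)² = (1·δR/R)² + (1·δC/C)²
  R term: (1×0.0685)² = 0.00470
  C term: (1×0.0394)² = 0.00155
Total = 0.00625. Share from C = 0.00155/0.00625 = 0.248.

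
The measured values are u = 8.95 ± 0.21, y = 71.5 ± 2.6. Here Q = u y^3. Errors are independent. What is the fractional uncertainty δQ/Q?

Q is a product of powers, so relative uncertainties combine in quadrature:
  (1·δu/u)² = (1×0.0235)² = 0.000551;  (3·δy/y)² = (3×0.0364)² = 0.0119
δQ/Q = √(0.0125) = 0.112

0.112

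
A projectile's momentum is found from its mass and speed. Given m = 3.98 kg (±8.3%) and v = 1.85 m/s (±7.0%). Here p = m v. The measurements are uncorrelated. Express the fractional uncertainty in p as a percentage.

For a monomial p ∝ m, v, fractional errors add in quadrature:
  (1·δm/m)² = (1×0.0830)² = 0.00689;  (1·δv/v)² = (1×0.0700)² = 0.00490
δp/p = √(0.0118) = 0.109

10.9%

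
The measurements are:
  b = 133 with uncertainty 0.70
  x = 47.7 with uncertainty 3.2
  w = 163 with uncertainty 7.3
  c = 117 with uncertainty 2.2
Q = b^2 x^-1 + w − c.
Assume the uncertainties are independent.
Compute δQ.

Let p = b^2·x^-1 = 371. δp/p = √((2·δb/b)² + (-1·δx/x)²) = √(0.000111 + 0.00450) = 0.0679, so δp = 25.2.
Q = p + w − c: δQ = √(δp² + δw² + δc²) = √(634 + 53.3 + 4.84) = 26.3

26.3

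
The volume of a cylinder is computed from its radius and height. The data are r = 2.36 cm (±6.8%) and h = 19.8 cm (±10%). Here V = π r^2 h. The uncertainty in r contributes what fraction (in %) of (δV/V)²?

64.9%

(δV/V)² = (2·δr/r)² + (1·δh/h)²
  r term: (2×0.0680)² = 0.0185
  h term: (1×0.100)² = 0.0100
Total = 0.0285. Share from r = 0.0185/0.0285 = 0.649.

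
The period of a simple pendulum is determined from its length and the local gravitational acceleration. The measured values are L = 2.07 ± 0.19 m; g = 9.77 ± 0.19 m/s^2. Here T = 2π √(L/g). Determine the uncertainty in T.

Since T is a product/quotient, work with relative uncertainties:
  (½·δL/L)² = (0.5×0.0918)² = 0.00211;  (−½·δg/g)² = (-0.5×0.0194)² = 9.45e-05
δT/T = √(0.00220) = 0.0469
T = 2.89 s, so δT = 0.0469 × 2.89 = 0.136 s.

0.136 s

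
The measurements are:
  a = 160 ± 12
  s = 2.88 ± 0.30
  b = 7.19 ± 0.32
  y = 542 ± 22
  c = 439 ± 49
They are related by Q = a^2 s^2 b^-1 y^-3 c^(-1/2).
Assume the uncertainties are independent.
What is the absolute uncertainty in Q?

2.59e-06

Since Q is a product/quotient, work with relative uncertainties:
  (2·δa/a)² = (2×0.0750)² = 0.0225;  (2·δs/s)² = (2×0.104)² = 0.0434;  (-1·δb/b)² = (-1×0.0445)² = 0.00198;  (-3·δy/y)² = (-3×0.0406)² = 0.0148;  (−½·δc/c)² = (-0.5×0.112)² = 0.00311
δQ/Q = √(0.0858) = 0.293
Q = 8.85e-06, so δQ = 0.293 × 8.85e-06 = 2.59e-06.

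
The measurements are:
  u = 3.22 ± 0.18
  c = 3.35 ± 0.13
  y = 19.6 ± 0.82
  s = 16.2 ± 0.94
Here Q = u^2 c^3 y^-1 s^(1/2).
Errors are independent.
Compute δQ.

Products/powers → add relative errors in quadrature, weighted by exponent:
  (2·δu/u)² = (2×0.0559)² = 0.0125;  (3·δc/c)² = (3×0.0388)² = 0.0136;  (-1·δy/y)² = (-1×0.0418)² = 0.00175;  (½·δs/s)² = (0.5×0.0580)² = 0.000842
δQ/Q = √(0.0286) = 0.169
Q = 80.0, so δQ = 0.169 × 80.0 = 13.5.

13.5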